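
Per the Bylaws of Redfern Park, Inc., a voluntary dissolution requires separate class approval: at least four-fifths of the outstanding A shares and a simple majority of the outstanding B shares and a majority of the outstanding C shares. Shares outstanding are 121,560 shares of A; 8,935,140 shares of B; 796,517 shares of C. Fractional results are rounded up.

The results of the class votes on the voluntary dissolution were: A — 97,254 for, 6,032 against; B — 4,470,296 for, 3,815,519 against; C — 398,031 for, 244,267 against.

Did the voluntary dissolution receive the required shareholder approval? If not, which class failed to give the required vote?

A: 4/5 of 121560 = 97248; 97,248 required, 97,254 in favor — approved.
B: a majority of 8935140 is 4467571; 4,467,571 required, 4,470,296 in favor — approved.
C: a majority of 796517 is 398259; 398,259 required, 398,031 in favor — not approved.

Not approved — the C shares did not give the required vote.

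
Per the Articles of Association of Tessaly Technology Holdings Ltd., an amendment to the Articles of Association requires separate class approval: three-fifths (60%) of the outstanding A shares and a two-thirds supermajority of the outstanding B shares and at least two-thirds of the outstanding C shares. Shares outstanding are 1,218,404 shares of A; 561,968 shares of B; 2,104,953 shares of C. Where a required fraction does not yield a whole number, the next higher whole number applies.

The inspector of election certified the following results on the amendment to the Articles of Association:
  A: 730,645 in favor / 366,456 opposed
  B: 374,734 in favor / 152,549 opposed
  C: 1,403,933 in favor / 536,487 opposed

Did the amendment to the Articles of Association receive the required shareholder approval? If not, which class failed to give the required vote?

A: 3/5 of 1218404 = 731042.40, rounded up to 731043; 731,043 required, 730,645 in favor — not approved.
B: 2/3 of 561968 = 374645.33, rounded up to 374646; 374,646 required, 374,734 in favor — approved.
C: 2/3 of 2104953 = 1403302; 1,403,302 required, 1,403,933 in favor — approved.

Not approved — the A shares did not give the required vote.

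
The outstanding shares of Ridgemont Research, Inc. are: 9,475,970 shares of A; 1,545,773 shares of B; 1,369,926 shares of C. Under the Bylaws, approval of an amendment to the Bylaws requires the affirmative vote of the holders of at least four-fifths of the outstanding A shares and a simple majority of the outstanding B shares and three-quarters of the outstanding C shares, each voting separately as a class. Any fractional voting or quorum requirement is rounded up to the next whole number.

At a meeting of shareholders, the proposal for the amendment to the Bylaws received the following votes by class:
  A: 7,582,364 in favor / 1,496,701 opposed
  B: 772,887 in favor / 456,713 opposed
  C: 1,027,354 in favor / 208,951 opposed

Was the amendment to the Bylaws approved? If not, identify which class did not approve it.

A: 4/5 of 9475970 = 7580776; 7,580,776 required, 7,582,364 in favor — approved.
B: a majority of 1545773 is 772887; 772,887 required, 772,887 in favor — approved.
C: 3/4 of 1369926 = 1027444.50, rounded up to 1027445; 1,027,445 required, 1,027,354 in favor — not approved.

Not approved — the C shares did not give the required vote.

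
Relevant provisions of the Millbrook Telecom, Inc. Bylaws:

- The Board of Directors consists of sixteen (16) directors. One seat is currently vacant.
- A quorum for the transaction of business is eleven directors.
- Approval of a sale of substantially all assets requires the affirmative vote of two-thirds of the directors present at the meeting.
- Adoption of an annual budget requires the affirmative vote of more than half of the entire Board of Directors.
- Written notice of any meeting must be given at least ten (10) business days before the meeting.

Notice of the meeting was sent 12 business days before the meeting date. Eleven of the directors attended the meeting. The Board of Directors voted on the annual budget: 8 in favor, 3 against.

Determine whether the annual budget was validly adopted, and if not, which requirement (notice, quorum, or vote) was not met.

Notice: 12 business days given; 10 required (12 ≥ 10). Satisfied.
Quorum: 11 present; quorum is 11. Satisfied.
Vote: the annual budget requires a majority of the entire Board of Directors (16). A majority of 16 is 9, so 9 affirmative votes are needed; 8 voted in favor. Not satisfied.

Invalid — vote requirement not satisfied.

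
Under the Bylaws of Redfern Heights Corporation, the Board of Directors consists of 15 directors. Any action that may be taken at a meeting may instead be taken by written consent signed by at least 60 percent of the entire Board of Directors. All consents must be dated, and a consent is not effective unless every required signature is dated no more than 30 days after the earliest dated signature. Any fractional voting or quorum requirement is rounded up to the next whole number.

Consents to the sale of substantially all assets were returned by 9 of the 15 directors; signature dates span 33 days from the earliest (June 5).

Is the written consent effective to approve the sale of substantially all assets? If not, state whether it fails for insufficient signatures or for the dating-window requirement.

Not effective — dating-window requirement not satisfied.

Signatures required: at least 60 percent of 15 — 3/5 of 15 = 9, so 9 needed; 9 signed. Sufficient.
Dating window: the latest signature is 33 days after the earliest; the limit is 30 days. Outside the window.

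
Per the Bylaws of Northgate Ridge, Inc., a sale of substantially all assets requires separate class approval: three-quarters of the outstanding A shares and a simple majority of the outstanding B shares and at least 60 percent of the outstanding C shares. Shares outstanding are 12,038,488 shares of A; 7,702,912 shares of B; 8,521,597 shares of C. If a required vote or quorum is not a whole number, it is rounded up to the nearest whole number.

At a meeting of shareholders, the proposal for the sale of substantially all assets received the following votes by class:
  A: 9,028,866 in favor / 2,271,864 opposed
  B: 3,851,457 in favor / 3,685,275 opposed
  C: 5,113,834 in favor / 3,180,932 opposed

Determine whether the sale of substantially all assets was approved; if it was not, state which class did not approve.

Approved — every class gave the required vote.

A: 3/4 of 12038488 = 9028866; 9,028,866 required, 9,028,866 in favor — approved.
B: a majority of 7702912 is 3851457; 3,851,457 required, 3,851,457 in favor — approved.
C: 3/5 of 8521597 = 5112958.20, rounded up to 5112959; 5,112,959 required, 5,113,834 in favor — approved.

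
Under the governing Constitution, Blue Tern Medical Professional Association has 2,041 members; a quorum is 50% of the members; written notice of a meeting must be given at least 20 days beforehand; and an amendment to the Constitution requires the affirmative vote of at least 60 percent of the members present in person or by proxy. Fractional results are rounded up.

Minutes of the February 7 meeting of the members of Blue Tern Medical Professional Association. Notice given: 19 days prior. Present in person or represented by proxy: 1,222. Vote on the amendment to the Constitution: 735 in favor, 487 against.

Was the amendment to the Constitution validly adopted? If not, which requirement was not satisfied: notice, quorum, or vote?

Invalid — notice requirement not satisfied.

Notice: 19 days given; 20 required. Not satisfied.
Quorum: 50% of 2,041 = 1,020.50, rounded up to 1,021; 1,222 present. Satisfied.
Vote: requires three-fifths of those present (1,222); 3/5 of 1222 = 733.20, rounded up to 734, so 734 needed; 735 in favor. Satisfied.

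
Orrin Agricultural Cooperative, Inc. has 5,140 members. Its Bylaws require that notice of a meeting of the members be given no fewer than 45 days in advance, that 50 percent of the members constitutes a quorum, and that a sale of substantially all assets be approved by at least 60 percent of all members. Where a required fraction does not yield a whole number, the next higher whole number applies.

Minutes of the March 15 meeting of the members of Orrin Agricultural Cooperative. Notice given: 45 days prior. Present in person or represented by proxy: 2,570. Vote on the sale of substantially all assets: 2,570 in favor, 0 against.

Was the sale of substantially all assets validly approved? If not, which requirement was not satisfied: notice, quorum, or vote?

Invalid — vote requirement not satisfied.

Notice: 45 days given; 45 required. Satisfied.
Quorum: 50% of 5,140 = 2,570; 2,570 present. Satisfied.
Vote: requires three-fifths of all members (5,140); 3/5 of 5140 = 3084, so 3,084 needed; 2,570 in favor. Not satisfied.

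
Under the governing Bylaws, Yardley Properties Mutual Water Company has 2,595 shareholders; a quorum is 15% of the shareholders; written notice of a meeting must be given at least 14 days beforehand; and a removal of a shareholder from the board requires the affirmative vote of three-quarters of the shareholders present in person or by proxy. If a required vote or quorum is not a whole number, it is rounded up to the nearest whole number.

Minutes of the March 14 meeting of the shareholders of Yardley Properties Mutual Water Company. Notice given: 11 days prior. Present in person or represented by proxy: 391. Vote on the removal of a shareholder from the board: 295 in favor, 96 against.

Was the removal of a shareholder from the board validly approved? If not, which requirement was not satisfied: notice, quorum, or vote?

Notice: 11 days given; 14 required. Not satisfied.
Quorum: 15% of 2,595 = 389.25, rounded up to 390; 391 present. Satisfied.
Vote: requires three-fourths of those present (391); 3/4 of 391 = 293.25, rounded up to 294, so 294 needed; 295 in favor. Satisfied.

Invalid — notice requirement not satisfied.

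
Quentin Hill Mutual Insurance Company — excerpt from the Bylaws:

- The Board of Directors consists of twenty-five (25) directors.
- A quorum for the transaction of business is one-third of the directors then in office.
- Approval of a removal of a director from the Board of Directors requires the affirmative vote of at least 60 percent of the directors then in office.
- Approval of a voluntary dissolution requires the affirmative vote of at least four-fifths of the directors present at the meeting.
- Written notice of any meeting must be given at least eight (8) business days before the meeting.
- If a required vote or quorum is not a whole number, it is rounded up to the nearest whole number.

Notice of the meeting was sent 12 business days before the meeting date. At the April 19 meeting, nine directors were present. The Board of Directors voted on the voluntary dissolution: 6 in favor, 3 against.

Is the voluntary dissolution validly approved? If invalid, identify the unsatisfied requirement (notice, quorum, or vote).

Invalid — vote requirement not satisfied.

Notice: 12 business days given; 8 required (12 ≥ 8). Satisfied.
Quorum: 9 present; quorum is 9. Satisfied.
Vote: the voluntary dissolution requires four-fifths of the directors present (9). 4/5 of 9 = 7.20, rounded up to 8, so 8 affirmative votes are needed; 6 voted in favor. Not satisfied.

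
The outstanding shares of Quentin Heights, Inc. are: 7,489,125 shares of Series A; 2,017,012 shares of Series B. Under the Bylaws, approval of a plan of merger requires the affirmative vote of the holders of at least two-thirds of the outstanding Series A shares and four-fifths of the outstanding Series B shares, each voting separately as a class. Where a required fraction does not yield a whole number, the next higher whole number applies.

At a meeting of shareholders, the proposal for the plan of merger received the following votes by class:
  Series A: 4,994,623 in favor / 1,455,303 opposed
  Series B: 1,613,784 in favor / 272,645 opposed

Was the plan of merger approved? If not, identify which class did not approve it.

Approved — every class gave the required vote.

Series A: 2/3 of 7489125 = 4992750; 4,992,750 required, 4,994,623 in favor — approved.
Series B: 4/5 of 2017012 = 1613609.60, rounded up to 1613610; 1,613,610 required, 1,613,784 in favor — approved.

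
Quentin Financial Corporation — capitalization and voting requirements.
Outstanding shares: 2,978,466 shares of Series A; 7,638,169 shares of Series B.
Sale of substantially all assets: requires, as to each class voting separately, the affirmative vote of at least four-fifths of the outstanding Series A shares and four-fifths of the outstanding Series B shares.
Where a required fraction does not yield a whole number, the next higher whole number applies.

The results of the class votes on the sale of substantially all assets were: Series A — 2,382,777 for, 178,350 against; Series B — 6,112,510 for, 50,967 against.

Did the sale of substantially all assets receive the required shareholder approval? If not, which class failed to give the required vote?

Approved — every class gave the required vote.

Series A: 4/5 of 2978466 = 2382772.80, rounded up to 2382773; 2,382,773 required, 2,382,777 in favor — approved.
Series B: 4/5 of 7638169 = 6110535.20, rounded up to 6110536; 6,110,536 required, 6,112,510 in favor — approved.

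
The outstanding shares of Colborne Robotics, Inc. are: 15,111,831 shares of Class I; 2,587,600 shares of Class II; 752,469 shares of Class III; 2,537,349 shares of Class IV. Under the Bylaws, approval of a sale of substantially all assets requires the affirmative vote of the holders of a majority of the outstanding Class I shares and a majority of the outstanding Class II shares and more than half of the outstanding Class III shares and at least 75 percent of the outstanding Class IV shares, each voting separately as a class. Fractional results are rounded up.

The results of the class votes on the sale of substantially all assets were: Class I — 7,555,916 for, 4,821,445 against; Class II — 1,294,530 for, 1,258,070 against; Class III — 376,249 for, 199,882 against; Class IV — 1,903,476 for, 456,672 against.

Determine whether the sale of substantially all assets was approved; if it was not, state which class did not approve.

Class I: a majority of 15111831 is 7555916; 7,555,916 required, 7,555,916 in favor — approved.
Class II: a majority of 2587600 is 1293801; 1,293,801 required, 1,294,530 in favor — approved.
Class III: a majority of 752469 is 376235; 376,235 required, 376,249 in favor — approved.
Class IV: 3/4 of 2537349 = 1903011.75, rounded up to 1903012; 1,903,012 required, 1,903,476 in favor — approved.

Approved — every class gave the required vote.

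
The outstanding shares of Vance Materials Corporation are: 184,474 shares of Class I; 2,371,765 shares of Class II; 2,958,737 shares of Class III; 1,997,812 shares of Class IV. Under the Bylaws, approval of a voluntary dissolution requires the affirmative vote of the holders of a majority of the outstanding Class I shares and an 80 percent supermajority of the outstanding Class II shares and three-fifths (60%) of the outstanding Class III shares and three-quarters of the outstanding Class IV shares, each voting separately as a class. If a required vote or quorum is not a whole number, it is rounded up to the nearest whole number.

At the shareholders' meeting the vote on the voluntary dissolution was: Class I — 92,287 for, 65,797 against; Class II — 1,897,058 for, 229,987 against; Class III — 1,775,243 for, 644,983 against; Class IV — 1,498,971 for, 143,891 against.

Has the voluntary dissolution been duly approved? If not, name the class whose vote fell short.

Class I: a majority of 184474 is 92238; 92,238 required, 92,287 in favor — approved.
Class II: 4/5 of 2371765 = 1897412; 1,897,412 required, 1,897,058 in favor — not approved.
Class III: 3/5 of 2958737 = 1775242.20, rounded up to 1775243; 1,775,243 required, 1,775,243 in favor — approved.
Class IV: 3/4 of 1997812 = 1498359; 1,498,359 required, 1,498,971 in favor — approved.

Not approved — the Class II shares did not give the required vote.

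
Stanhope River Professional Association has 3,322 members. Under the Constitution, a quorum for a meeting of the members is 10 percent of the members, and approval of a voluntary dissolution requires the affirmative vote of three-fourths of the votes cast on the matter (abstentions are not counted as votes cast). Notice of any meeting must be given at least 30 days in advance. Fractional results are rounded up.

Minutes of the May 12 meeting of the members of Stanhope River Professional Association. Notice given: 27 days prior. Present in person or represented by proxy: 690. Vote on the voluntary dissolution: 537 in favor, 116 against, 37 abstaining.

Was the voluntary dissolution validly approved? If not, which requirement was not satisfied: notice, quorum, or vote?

Invalid — notice requirement not satisfied.

Notice: 27 days given; 30 required. Not satisfied.
Quorum: 10% of 3,322 = 332.20, rounded up to 333; 690 present. Satisfied.
Vote: requires three-fourths of the votes cast (690 − 37 abstaining = 653); 3/4 of 653 = 489.75, rounded up to 490, so 490 needed; 537 in favor. Satisfied.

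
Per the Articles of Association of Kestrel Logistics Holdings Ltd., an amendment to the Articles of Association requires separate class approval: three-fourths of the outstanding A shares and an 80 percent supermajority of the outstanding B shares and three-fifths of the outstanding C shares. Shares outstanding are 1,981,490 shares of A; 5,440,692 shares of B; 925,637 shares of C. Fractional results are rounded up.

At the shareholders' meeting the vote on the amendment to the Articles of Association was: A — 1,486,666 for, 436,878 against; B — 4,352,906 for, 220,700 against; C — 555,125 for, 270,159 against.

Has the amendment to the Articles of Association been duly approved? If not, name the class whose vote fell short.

A: 3/4 of 1981490 = 1486117.50, rounded up to 1486118; 1,486,118 required, 1,486,666 in favor — approved.
B: 4/5 of 5440692 = 4352553.60, rounded up to 4352554; 4,352,554 required, 4,352,906 in favor — approved.
C: 3/5 of 925637 = 555382.20, rounded up to 555383; 555,383 required, 555,125 in favor — not approved.

Not approved — the C shares did not give the required vote.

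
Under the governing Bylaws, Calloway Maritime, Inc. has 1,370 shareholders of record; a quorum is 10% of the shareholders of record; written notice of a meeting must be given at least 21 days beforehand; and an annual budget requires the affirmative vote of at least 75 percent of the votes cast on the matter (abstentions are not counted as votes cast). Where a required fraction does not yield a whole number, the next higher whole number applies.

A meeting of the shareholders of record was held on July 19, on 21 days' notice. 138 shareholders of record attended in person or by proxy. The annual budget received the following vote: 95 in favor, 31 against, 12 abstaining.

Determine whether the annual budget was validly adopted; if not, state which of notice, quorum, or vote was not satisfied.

Valid — all requirements satisfied.

Notice: 21 days given; 21 required. Satisfied.
Quorum: 10% of 1,370 = 137; 138 present. Satisfied.
Vote: requires three-fourths of the votes cast (138 − 12 abstaining = 126); 3/4 of 126 = 94.50, rounded up to 95, so 95 needed; 95 in favor. Satisfied.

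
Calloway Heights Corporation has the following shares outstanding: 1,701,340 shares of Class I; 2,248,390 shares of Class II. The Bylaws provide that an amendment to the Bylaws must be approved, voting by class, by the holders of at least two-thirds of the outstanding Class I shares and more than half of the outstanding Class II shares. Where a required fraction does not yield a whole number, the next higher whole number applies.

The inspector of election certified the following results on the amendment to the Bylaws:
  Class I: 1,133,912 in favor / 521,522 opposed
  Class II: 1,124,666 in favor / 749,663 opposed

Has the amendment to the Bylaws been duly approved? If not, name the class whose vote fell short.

Not approved — the Class I shares did not give the required vote.

Class I: 2/3 of 1701340 = 1134226.67, rounded up to 1134227; 1,134,227 required, 1,133,912 in favor — not approved.
Class II: a majority of 2248390 is 1124196; 1,124,196 required, 1,124,666 in favor — approved.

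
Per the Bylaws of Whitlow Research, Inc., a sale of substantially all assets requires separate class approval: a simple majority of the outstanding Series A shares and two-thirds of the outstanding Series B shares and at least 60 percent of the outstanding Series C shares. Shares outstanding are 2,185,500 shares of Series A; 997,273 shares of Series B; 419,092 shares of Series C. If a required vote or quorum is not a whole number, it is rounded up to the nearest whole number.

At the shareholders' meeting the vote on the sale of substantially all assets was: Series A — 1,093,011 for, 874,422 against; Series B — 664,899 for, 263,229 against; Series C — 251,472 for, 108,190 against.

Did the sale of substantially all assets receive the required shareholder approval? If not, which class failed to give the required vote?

Series A: a majority of 2185500 is 1092751; 1,092,751 required, 1,093,011 in favor — approved.
Series B: 2/3 of 997273 = 664848.67, rounded up to 664849; 664,849 required, 664,899 in favor — approved.
Series C: 3/5 of 419092 = 251455.20, rounded up to 251456; 251,456 required, 251,472 in favor — approved.

Approved — every class gave the required vote.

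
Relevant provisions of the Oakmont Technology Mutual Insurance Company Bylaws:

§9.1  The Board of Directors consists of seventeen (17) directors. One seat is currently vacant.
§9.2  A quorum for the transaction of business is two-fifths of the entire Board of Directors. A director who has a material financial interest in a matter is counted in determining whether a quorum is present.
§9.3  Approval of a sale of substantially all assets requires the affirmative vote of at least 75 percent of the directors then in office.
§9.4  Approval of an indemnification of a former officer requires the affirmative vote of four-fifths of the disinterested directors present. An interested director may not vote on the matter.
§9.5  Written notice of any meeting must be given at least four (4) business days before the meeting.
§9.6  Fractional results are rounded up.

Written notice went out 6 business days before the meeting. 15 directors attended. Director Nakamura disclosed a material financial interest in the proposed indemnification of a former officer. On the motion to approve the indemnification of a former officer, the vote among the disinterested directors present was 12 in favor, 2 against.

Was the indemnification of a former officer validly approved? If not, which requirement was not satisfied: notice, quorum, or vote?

Notice: 6 business days given; 4 required (6 ≥ 4). Satisfied.
Quorum: 15 present (interested directors count toward quorum); quorum is 7. Satisfied.
Vote: the indemnification of a former officer requires four-fifths of the disinterested directors present (15 − 1 = 14). 4/5 of 14 = 11.20, rounded up to 12, so 12 affirmative votes are needed; 12 voted in favor. Satisfied.

Valid — all requirements satisfied.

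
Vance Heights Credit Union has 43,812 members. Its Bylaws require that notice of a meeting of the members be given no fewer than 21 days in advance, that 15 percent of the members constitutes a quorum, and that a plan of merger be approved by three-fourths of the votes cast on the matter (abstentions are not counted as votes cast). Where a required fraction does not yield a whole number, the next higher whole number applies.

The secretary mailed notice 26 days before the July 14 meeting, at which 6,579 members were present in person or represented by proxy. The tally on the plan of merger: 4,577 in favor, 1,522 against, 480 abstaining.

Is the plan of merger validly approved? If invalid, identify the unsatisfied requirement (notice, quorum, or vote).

Valid — all requirements satisfied.

Notice: 26 days given; 21 required. Satisfied.
Quorum: 15% of 43,812 = 6,571.80, rounded up to 6,572; 6,579 present. Satisfied.
Vote: requires three-fourths of the votes cast (6,579 − 480 abstaining = 6,099); 3/4 of 6099 = 4574.25, rounded up to 4575, so 4,575 needed; 4,577 in favor. Satisfied.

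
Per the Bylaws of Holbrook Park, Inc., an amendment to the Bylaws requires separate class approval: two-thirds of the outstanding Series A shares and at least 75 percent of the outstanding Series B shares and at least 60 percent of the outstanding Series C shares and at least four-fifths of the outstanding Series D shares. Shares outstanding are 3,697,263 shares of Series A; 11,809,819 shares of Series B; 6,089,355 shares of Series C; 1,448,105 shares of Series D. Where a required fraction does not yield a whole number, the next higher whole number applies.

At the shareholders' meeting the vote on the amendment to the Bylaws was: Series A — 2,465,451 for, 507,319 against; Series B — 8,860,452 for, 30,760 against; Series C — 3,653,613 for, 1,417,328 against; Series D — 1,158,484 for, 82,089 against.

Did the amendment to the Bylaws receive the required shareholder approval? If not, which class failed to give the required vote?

Series A: 2/3 of 3697263 = 2464842; 2,464,842 required, 2,465,451 in favor — approved.
Series B: 3/4 of 11809819 = 8857364.25, rounded up to 8857365; 8,857,365 required, 8,860,452 in favor — approved.
Series C: 3/5 of 6089355 = 3653613; 3,653,613 required, 3,653,613 in favor — approved.
Series D: 4/5 of 1448105 = 1158484; 1,158,484 required, 1,158,484 in favor — approved.

Approved — every class gave the required vote.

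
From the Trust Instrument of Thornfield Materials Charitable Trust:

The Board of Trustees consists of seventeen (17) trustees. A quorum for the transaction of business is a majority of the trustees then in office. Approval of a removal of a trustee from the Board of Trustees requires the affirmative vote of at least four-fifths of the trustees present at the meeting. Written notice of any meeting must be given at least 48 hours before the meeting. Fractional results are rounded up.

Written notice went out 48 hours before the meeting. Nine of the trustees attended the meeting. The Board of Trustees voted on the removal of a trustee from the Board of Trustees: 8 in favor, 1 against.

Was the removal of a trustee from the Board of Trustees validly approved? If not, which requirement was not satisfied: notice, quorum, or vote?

Valid — all requirements satisfied.

Notice: 48 hours given; 48 required (48 ≥ 48). Satisfied.
Quorum: 9 present; quorum is 9. Satisfied.
Vote: the removal of a trustee from the Board of Trustees requires four-fifths of the trustees present (9). 4/5 of 9 = 7.20, rounded up to 8, so 8 affirmative votes are needed; 8 voted in favor. Satisfied.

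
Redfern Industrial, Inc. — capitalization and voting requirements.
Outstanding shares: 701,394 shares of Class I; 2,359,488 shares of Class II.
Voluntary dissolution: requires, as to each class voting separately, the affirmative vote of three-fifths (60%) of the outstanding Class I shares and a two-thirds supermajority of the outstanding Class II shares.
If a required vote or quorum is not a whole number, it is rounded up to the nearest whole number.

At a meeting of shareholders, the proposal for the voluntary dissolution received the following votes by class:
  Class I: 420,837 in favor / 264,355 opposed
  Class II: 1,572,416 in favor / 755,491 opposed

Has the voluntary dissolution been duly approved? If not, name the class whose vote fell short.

Not approved — the Class II shares did not give the required vote.

Class I: 3/5 of 701394 = 420836.40, rounded up to 420837; 420,837 required, 420,837 in favor — approved.
Class II: 2/3 of 2359488 = 1572992; 1,572,992 required, 1,572,416 in favor — not approved.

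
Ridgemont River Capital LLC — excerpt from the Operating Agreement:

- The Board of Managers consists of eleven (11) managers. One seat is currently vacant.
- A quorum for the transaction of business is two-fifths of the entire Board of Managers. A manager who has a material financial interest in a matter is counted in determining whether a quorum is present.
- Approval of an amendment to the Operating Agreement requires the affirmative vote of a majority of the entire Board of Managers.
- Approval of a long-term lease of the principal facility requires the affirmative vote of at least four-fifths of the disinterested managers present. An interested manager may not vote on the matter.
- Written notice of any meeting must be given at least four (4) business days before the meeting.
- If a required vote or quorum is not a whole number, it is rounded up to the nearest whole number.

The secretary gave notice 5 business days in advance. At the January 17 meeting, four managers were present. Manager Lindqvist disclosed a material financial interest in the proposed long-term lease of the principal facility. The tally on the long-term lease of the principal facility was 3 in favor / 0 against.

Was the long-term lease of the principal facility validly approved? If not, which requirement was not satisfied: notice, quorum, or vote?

Notice: 5 business days given; 4 required (5 ≥ 4). Satisfied.
Quorum: 4 present (interested managers count toward quorum); quorum is 5. Not satisfied.
Vote: the long-term lease of the principal facility requires four-fifths of the disinterested managers present (4 − 1 = 3). 4/5 of 3 = 2.40, rounded up to 3, so 3 affirmative votes are needed; 3 voted in favor. Satisfied. (Moot — without a quorum no business can be validly transacted.)

Invalid — quorum requirement not satisfied.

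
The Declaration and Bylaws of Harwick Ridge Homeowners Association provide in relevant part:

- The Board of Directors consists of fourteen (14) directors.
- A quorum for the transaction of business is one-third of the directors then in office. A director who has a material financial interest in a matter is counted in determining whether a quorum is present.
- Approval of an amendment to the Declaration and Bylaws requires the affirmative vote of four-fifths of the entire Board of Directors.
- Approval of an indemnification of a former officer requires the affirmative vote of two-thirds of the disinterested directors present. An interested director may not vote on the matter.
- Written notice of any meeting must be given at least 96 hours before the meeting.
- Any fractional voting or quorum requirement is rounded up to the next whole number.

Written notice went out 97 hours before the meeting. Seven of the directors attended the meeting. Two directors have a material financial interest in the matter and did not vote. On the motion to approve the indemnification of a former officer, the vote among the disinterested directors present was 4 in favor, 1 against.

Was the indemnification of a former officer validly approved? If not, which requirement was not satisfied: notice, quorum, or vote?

Valid — all requirements satisfied.

Notice: 97 hours given; 96 required (97 ≥ 96). Satisfied.
Quorum: 7 present (interested directors count toward quorum); quorum is 5. Satisfied.
Vote: the indemnification of a former officer requires two-thirds of the disinterested directors present (7 − 2 = 5). 2/3 of 5 = 3.33, rounded up to 4, so 4 affirmative votes are needed; 4 voted in favor. Satisfied.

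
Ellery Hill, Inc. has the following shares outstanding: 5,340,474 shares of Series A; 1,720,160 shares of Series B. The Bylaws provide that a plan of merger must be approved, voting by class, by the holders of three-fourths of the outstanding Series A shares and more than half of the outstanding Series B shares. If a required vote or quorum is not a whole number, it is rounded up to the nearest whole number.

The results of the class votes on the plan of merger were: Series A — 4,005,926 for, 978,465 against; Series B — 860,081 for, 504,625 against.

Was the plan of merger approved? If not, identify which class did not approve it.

Approved — every class gave the required vote.

Series A: 3/4 of 5340474 = 4005355.50, rounded up to 4005356; 4,005,356 required, 4,005,926 in favor — approved.
Series B: a majority of 1720160 is 860081; 860,081 required, 860,081 in favor — approved.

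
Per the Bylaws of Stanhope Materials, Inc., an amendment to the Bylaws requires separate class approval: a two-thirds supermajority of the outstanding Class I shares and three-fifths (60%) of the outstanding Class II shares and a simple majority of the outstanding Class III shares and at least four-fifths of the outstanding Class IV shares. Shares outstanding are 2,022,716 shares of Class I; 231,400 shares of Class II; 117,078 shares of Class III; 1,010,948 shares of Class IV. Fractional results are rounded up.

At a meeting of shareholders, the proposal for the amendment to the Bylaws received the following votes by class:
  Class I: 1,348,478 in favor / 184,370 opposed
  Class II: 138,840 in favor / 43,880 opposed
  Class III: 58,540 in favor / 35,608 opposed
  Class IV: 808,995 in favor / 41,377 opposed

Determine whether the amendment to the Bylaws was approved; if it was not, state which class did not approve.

Approved — every class gave the required vote.

Class I: 2/3 of 2022716 = 1348477.33, rounded up to 1348478; 1,348,478 required, 1,348,478 in favor — approved.
Class II: 3/5 of 231400 = 138840; 138,840 required, 138,840 in favor — approved.
Class III: a majority of 117078 is 58540; 58,540 required, 58,540 in favor — approved.
Class IV: 4/5 of 1010948 = 808758.40, rounded up to 808759; 808,759 required, 808,995 in favor — approved.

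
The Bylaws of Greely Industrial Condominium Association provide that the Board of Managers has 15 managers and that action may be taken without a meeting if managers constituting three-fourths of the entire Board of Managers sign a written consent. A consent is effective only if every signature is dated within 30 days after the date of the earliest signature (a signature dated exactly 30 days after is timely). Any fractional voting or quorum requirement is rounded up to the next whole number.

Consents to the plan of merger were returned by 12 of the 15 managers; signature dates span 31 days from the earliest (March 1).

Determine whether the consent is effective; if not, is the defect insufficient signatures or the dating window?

Signatures required: three-fourths of 15 — 3/4 of 15 = 11.25, rounded up to 12, so 12 needed; 12 signed. Sufficient.
Dating window: the latest signature is 31 days after the earliest; the limit is 30 days. Outside the window.

Not effective — dating-window requirement not satisfied.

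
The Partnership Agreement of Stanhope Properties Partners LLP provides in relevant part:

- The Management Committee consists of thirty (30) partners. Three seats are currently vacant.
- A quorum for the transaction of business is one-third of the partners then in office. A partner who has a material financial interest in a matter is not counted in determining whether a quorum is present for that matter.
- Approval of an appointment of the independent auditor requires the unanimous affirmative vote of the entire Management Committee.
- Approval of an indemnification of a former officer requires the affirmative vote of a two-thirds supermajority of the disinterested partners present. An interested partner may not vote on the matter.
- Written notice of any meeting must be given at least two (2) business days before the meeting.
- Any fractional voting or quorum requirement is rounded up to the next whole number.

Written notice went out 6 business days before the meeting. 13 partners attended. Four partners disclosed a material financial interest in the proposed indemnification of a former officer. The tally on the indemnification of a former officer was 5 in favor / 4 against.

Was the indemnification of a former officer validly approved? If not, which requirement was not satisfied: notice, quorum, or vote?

Notice: 6 business days given; 2 required (6 ≥ 2). Satisfied.
Quorum: 13 present, but the 4 interested partners do not count, leaving 9. Quorum is 9. Satisfied.
Vote: the indemnification of a former officer requires two-thirds of the disinterested partners present (13 − 4 = 9). 2/3 of 9 = 6, so 6 affirmative votes are needed; 5 voted in favor. Not satisfied.

Invalid — vote requirement not satisfied.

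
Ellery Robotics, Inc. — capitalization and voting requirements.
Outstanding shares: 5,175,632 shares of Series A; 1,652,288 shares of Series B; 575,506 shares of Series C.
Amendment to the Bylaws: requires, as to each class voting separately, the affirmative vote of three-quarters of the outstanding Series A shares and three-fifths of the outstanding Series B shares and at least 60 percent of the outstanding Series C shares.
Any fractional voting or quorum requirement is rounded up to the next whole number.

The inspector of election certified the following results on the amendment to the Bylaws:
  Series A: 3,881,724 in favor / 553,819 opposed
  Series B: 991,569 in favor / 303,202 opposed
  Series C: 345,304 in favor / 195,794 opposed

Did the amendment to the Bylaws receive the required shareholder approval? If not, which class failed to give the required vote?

Series A: 3/4 of 5175632 = 3881724; 3,881,724 required, 3,881,724 in favor — approved.
Series B: 3/5 of 1652288 = 991372.80, rounded up to 991373; 991,373 required, 991,569 in favor — approved.
Series C: 3/5 of 575506 = 345303.60, rounded up to 345304; 345,304 required, 345,304 in favor — approved.

Approved — every class gave the required vote.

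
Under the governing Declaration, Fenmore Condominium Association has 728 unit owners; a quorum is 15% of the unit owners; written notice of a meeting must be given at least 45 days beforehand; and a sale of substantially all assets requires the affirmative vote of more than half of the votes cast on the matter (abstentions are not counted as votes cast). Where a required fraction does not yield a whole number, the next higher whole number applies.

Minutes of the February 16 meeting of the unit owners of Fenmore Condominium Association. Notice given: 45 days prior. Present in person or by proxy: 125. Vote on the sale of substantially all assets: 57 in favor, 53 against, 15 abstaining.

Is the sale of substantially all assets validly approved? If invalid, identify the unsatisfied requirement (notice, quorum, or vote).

Valid — all requirements satisfied.

Notice: 45 days given; 45 required. Satisfied.
Quorum: 15% of 728 = 109.20, rounded up to 110; 125 present. Satisfied.
Vote: requires a majority of the votes cast (125 − 15 abstaining = 110); a majority of 110 is 56, so 56 needed; 57 in favor. Satisfied.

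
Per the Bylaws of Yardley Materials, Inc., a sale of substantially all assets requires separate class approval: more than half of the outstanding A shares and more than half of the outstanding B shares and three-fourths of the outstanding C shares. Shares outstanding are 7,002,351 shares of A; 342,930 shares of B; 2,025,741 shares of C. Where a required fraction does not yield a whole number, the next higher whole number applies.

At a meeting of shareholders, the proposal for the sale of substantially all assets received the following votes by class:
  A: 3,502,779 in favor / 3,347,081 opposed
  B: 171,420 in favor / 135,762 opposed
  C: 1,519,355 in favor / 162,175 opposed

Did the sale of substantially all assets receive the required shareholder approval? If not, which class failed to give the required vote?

Not approved — the B shares did not give the required vote.

A: a majority of 7002351 is 3501176; 3,501,176 required, 3,502,779 in favor — approved.
B: a majority of 342930 is 171466; 171,466 required, 171,420 in favor — not approved.
C: 3/4 of 2025741 = 1519305.75, rounded up to 1519306; 1,519,306 required, 1,519,355 in favor — approved.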